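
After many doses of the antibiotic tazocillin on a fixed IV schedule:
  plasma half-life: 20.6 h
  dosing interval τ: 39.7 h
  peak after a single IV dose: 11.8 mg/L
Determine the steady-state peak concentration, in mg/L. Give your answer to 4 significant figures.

k = ln2 / t½ = 0.693147 / 20.6 = 0.03365 h⁻¹
e^(−kτ) = e^(−0.03365 × 39.7) = 0.2629
Accumulation ratio R = 1 / (1 − e^(−kτ)) = 1 / (1 − 0.2629) = 1.357
Steady-state peak = C₀ × R = 11.8 × 1.357 = 16.01 mg/L

16.01 mg/L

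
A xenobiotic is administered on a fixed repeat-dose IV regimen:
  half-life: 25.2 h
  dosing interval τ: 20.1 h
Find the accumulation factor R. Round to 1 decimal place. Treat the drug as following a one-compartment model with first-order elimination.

2.4

k = ln2 / t½ = 0.693147 / 25.2 = 0.02751 h⁻¹
e^(−kτ) = e^(−0.02751 × 20.1) = 0.5752
Accumulation ratio R = 1 / (1 − e^(−kτ)) = 1 / (1 − 0.5752) = 2.354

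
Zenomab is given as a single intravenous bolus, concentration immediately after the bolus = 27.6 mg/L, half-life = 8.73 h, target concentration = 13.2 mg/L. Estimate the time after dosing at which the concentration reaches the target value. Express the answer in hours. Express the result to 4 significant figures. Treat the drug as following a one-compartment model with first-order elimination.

k = ln2 / t½ = 0.693147 / 8.73 = 0.07940 h⁻¹
t = ln(C₀ / C) / k = ln(27.60 / 13.2) / 0.07940
  = ln(2.091) / 0.07940 = 0.7376 / 0.07940 = 9.290 h

9.290 h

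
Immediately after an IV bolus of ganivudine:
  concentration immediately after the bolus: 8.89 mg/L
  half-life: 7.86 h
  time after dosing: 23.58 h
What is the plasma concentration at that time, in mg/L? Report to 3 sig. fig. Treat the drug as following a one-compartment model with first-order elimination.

k = ln2 / t½ = 0.693147 / 7.86 = 0.08819 h⁻¹
t / t½ = 23.58 / 7.86 = 3 half-lives
C = C₀ × (1/2)^3 = 8.890 × 0.1250 = 1.111 mg/L

1.11 mg/L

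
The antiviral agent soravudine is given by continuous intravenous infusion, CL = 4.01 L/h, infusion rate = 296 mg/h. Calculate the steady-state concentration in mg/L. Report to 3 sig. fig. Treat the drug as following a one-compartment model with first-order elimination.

73.8 mg/L

At steady state Css = R₀ / CL = 296 / 4.010 = 73.82 mg/L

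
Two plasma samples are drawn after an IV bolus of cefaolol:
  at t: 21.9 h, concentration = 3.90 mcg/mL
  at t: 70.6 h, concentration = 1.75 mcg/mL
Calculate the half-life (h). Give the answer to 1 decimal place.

42.1 h

k = ln(C₁/C₂) / (t₂ − t₁) = ln(3.90/1.75) / (70.6 − 21.9)
  = 0.8014 / 48.70 = 0.01646 h⁻¹
t½ = ln2 / k = 0.693147 / 0.01646 = 42.11 h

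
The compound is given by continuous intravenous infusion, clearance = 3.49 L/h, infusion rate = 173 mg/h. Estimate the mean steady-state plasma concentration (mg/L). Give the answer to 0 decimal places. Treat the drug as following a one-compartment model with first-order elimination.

At steady state Css = R₀ / CL = 173 / 3.490 = 49.57 mg/L

50 mg/L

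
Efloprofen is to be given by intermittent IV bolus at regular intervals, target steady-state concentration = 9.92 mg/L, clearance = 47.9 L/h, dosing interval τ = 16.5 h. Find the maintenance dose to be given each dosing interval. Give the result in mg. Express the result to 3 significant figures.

At steady state, Dose/τ = Css × CL.
Dose = Css × CL × τ = 9.92 × 47.90 × 16.5 = 7840 mg

7840 mg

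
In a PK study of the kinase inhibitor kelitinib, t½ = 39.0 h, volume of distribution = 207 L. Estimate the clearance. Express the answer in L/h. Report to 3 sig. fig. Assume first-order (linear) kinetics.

k = ln2 / t½ = 0.693147 / 39.0 = 0.01777 h⁻¹
CL = k × Vd = 0.01777 × 207 = 3.678 L/h

3.68 L/h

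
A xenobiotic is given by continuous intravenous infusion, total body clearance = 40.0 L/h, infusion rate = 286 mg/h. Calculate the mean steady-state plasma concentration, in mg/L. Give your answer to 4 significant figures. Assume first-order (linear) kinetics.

At steady state Css = R₀ / CL = 286 / 40.00 = 7.150 mg/L

7.150 mg/L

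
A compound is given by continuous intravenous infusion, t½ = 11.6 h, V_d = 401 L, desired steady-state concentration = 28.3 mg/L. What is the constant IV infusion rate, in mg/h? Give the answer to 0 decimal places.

k = ln2 / t½ = 0.693147 / 11.6 = 0.05975 h⁻¹
CL = k × Vd = 0.05975 × 401 = 23.96 L/h
At steady state, infusion rate R₀ = Css × CL = 28.3 × 23.96 = 678.1 mg/h

678 mg/h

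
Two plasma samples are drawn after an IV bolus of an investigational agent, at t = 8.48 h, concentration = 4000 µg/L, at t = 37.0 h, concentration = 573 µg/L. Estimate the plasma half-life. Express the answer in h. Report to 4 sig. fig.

10.17 h

k = ln(C₁/C₂) / (t₂ − t₁) = ln(4000/573) / (37.0 − 8.48)
  = 1.943 / 28.52 = 0.06813 h⁻¹
t½ = ln2 / k = 0.693147 / 0.06813 = 10.17 h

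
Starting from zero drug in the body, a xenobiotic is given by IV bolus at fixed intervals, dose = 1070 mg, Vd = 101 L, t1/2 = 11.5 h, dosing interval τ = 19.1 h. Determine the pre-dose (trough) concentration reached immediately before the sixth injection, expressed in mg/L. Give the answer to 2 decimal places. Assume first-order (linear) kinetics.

C₀ per dose = Dose / Vd = 1070 / 101 = 10.59 mg/L
k = ln2 / t½ = 0.693147 / 11.5 = 0.06027 h⁻¹
Fraction remaining after one interval: r = e^(−kτ) = e^(−0.06027 × 19.1) = 0.3163
Before dose 6, 5 doses have been given (aged 1τ, 2τ, 3τ, 4τ, 5τ).
C_trough = C₀ × (r + r² + … + r^5) = C₀ × r(1−r^5)/(1−r)
        = 10.59 × 0.3163 × (1 − 0.003166) / (1 − 0.3163) = 4.884 mg/L

4.88 mg/L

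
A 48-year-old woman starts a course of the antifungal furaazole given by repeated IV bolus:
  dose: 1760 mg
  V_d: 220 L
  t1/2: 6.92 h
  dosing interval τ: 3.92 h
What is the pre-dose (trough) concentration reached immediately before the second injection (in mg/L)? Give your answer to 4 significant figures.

5.402 mg/L

C₀ per dose = Dose / Vd = 1760 / 220 = 8.000 mg/L
k = ln2 / t½ = 0.693147 / 6.92 = 0.1002 h⁻¹
Fraction remaining after one interval: r = e^(−kτ) = e^(−0.1002 × 3.92) = 0.6752
Before dose 2, 1 dose has been given (aged 1τ).
C_trough = C₀ × r = 8.000 × 0.6752 = 5.402 mg/L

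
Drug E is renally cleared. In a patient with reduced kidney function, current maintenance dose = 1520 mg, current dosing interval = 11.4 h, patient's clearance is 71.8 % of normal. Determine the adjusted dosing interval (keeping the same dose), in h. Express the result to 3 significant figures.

15.9 h

To keep the same average steady-state level, dosing rate must scale with clearance.
CL ratio = 71.8 / 100 = 0.7180
New interval (same dose) = 11.4 / 0.7180 = 15.88 h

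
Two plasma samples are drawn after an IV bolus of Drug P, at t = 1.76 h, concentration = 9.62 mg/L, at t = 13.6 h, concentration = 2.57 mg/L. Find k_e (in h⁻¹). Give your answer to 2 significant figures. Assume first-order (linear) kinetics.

k = ln(C₁/C₂) / (t₂ − t₁) = ln(9.62/2.57) / (13.6 − 1.76)
  = 1.320 / 11.84 = 0.1115 h⁻¹

0.11 h⁻¹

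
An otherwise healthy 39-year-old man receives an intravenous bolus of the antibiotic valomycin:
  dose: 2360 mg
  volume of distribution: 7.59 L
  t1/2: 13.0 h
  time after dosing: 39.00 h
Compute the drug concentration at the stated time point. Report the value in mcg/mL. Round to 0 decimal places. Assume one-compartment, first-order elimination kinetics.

C₀ = Dose / Vd = 2360 / 7.59 = 310.9 mg/L
k = ln2 / t½ = 0.693147 / 13.0 = 0.05332 h⁻¹
t / t½ = 39.00 / 13.0 = 3 half-lives
C = C₀ × (1/2)^3 = 310.9 × 0.1250 = 38.86 mg/L
(38.86 mg/L = 38.86 mcg/mL)

39 mcg/mL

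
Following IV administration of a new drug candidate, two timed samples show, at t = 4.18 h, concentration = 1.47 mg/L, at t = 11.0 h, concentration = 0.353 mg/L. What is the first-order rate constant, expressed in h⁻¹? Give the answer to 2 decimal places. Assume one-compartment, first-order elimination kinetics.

k = ln(C₁/C₂) / (t₂ − t₁) = ln(1.47/0.353) / (11.0 − 4.18)
  = 1.427 / 6.820 = 0.2092 h⁻¹

0.21 h⁻¹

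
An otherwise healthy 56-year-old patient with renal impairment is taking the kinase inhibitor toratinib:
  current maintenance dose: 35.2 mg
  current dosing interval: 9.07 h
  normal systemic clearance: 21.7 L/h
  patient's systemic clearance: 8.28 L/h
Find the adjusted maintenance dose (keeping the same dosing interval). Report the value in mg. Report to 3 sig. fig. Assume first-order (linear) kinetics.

13.4 mg

To keep the same average steady-state level, dosing rate must scale with clearance.
CL ratio = 8.28 / 21.7 = 0.3816
New dose (same interval) = 35.2 × 0.3816 = 13.43 mg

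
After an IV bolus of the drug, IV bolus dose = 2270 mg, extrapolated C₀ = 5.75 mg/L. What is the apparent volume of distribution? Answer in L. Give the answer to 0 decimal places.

Vd = Dose / C₀ = 2270 / 5.75 = 394.8 L

395 L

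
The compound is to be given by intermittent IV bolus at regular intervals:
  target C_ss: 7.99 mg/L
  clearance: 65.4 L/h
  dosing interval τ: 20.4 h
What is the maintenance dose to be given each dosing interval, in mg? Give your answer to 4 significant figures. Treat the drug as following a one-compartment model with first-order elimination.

At steady state, Dose/τ = Css × CL.
Dose = Css × CL × τ = 7.99 × 65.40 × 20.4 = 10660 mg

10660 mg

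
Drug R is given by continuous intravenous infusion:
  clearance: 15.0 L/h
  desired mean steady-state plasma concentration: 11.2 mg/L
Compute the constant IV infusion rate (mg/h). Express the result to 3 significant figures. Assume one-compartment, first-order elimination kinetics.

At steady state, infusion rate R₀ = Css × CL = 11.2 × 15.00 = 168.0 mg/h

168 mg/h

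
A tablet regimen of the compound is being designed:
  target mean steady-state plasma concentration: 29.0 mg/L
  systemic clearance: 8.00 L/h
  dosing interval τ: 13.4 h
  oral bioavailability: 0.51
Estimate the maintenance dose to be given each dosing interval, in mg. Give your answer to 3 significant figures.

6100 mg

At steady state, F × (Dose/τ) = Css × CL.
Dose = Css × CL × τ / F = 29.0 × 8.000 × 13.4 / 0.51 = 6096 mg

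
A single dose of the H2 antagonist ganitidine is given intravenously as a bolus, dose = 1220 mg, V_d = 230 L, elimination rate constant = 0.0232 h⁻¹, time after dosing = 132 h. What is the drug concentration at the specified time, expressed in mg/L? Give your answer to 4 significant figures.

0.2481 mg/L

C₀ = Dose / Vd = 1220 / 230 = 5.304 mg/L
C = C₀ · e^(−k·t) = 5.304 × e^(−0.02320 × 132)
  = 5.304 × 0.04678 = 0.2481 mg/L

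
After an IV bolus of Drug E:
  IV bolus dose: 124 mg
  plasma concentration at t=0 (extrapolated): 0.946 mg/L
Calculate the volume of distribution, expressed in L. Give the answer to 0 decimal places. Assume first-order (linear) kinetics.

Vd = Dose / C₀ = 124.0 / 0.946 = 131.1 L

131 L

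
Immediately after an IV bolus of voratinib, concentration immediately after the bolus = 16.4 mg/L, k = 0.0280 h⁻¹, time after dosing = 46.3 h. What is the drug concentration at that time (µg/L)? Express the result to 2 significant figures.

4500 µg/L

C = C₀ · e^(−k·t) = 16.40 × e^(−0.02800 × 46.3)
  = 16.40 × 0.2735 = 4.485 mg/L
Convert: 4.485 mg/L × 1000 = 4485 µg/L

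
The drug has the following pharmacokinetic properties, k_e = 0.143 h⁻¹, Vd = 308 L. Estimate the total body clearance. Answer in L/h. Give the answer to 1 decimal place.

44.0 L/h

CL = k × Vd = 0.143 × 308 = 44.04 L/h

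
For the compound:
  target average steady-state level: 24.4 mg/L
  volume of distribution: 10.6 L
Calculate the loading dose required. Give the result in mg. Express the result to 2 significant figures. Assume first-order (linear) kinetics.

LD = Css × Vd = 24.4 × 10.6 = 258.6 mg

260 mg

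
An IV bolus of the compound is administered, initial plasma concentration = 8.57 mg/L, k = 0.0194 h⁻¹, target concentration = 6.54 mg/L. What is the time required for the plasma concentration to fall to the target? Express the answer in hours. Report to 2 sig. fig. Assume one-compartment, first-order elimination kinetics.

14 h

t = ln(C₀ / C) / k = ln(8.570 / 6.54) / 0.01940
  = ln(1.310) / 0.01940 = 0.2700 / 0.01940 = 13.92 h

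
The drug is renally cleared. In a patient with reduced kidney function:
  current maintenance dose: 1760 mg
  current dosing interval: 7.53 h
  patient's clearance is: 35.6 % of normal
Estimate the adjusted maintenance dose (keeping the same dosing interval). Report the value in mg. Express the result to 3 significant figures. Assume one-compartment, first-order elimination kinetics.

To keep the same average steady-state level, dosing rate must scale with clearance.
CL ratio = 35.6 / 100 = 0.3560
New dose (same interval) = 1760 × 0.3560 = 626.6 mg

627 mg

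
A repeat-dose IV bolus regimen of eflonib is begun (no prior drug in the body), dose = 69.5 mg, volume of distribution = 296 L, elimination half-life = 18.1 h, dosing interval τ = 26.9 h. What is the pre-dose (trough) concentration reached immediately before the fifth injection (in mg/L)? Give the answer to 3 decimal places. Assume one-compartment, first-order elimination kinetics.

C₀ per dose = Dose / Vd = 69.5 / 296 = 0.2348 mg/L
k = ln2 / t½ = 0.693147 / 18.1 = 0.03830 h⁻¹
Fraction remaining after one interval: r = e^(−kτ) = e^(−0.03830 × 26.9) = 0.3569
Before dose 5, 4 doses have been given (aged 1τ, 2τ, 3τ, 4τ).
C_trough = C₀ × (r + r² + … + r^4) = C₀ × r(1−r^4)/(1−r)
        = 0.2348 × 0.3569 × (1 − 0.01623) / (1 − 0.3569) = 0.1282 mg/L

0.128 mg/L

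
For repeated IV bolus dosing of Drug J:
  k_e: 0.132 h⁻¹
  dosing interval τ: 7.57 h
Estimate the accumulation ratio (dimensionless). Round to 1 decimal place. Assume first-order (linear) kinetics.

e^(−kτ) = e^(−0.1320 × 7.57) = 0.3682
Accumulation ratio R = 1 / (1 − e^(−kτ)) = 1 / (1 − 0.3682) = 1.583

1.6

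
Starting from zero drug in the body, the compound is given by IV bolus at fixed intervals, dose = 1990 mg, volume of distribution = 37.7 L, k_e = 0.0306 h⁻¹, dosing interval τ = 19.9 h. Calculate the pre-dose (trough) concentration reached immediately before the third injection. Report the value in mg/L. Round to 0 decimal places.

C₀ per dose = Dose / Vd = 1990 / 37.7 = 52.79 mg/L
Fraction remaining after one interval: r = e^(−kτ) = e^(−0.03060 × 19.9) = 0.5439
Before dose 3, 2 doses have been given (aged 1τ, 2τ).
C_trough = C₀ × (r + r²) = 52.79 × (0.5439 + 0.2958) = 44.33 mg/L

44 mg/L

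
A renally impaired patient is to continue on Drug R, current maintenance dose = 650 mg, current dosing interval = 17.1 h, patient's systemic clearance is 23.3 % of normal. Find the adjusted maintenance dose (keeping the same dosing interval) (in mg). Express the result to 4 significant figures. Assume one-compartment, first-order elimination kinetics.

To keep the same average steady-state level, dosing rate must scale with clearance.
CL ratio = 23.3 / 100 = 0.2330
New dose (same interval) = 650 × 0.2330 = 151.5 mg

151.5 mg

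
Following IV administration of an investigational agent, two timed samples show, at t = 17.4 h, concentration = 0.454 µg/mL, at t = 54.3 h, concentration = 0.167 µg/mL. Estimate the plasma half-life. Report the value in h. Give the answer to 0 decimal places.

k = ln(C₁/C₂) / (t₂ − t₁) = ln(0.454/0.167) / (54.3 − 17.4)
  = 1.000 / 36.90 = 0.02710 h⁻¹
t½ = ln2 / k = 0.693147 / 0.02710 = 25.58 h

26 h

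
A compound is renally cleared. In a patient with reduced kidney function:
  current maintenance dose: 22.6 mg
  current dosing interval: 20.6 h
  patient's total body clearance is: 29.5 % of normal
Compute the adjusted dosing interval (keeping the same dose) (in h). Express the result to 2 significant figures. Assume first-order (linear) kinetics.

70 h

To keep the same average steady-state level, dosing rate must scale with clearance.
CL ratio = 29.5 / 100 = 0.2950
New interval (same dose) = 20.6 / 0.2950 = 69.83 h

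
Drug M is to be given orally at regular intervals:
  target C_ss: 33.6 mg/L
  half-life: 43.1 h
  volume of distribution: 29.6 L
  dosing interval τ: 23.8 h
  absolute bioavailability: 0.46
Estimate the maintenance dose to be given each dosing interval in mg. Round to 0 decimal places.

828 mg

k = ln2 / t½ = 0.693147 / 43.1 = 0.01608 h⁻¹
CL = k × Vd = 0.01608 × 29.6 = 0.4760 L/h
At steady state, F × (Dose/τ) = Css × CL.
Dose = Css × CL × τ / F = 33.6 × 0.4760 × 23.8 / 0.46 = 827.5 mg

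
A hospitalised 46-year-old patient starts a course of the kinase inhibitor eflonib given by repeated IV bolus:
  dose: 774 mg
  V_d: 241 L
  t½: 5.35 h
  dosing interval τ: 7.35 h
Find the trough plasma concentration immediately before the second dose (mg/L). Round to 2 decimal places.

1.24 mg/L

C₀ per dose = Dose / Vd = 774 / 241 = 3.212 mg/L
k = ln2 / t½ = 0.693147 / 5.35 = 0.1296 h⁻¹
Fraction remaining after one interval: r = e^(−kτ) = e^(−0.1296 × 7.35) = 0.3858
Before dose 2, 1 dose has been given (aged 1τ).
C_trough = C₀ × r = 3.212 × 0.3858 = 1.239 mg/L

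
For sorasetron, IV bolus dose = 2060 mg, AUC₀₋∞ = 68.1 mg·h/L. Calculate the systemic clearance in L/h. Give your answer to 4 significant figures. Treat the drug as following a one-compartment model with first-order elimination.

30.25 L/h

CL = Dose / AUC = 2060 / 68.1 = 30.25 L/h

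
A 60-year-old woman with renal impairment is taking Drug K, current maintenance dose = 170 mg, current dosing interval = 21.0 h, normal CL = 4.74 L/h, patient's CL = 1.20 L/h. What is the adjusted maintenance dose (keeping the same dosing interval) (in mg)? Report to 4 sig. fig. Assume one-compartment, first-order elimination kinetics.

43.04 mg

To keep the same average steady-state level, dosing rate must scale with clearance.
CL ratio = 1.20 / 4.74 = 0.2532
New dose (same interval) = 170 × 0.2532 = 43.04 mg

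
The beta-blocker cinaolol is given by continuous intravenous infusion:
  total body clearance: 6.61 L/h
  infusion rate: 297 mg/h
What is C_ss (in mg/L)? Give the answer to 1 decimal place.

At steady state Css = R₀ / CL = 297 / 6.610 = 44.93 mg/L

44.9 mg/L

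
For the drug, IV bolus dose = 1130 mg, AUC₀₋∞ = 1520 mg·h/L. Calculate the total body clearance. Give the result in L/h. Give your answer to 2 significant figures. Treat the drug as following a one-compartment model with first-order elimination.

CL = Dose / AUC = 1130 / 1520 = 0.7434 L/h

0.74 L/h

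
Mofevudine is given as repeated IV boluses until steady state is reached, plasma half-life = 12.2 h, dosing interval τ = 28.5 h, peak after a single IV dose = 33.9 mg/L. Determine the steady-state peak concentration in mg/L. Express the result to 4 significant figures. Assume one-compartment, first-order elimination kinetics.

k = ln2 / t½ = 0.693147 / 12.2 = 0.05682 h⁻¹
e^(−kτ) = e^(−0.05682 × 28.5) = 0.1980
Accumulation ratio R = 1 / (1 − e^(−kτ)) = 1 / (1 − 0.1980) = 1.247
Steady-state peak = C₀ × R = 33.9 × 1.247 = 42.27 mg/L

42.27 mg/L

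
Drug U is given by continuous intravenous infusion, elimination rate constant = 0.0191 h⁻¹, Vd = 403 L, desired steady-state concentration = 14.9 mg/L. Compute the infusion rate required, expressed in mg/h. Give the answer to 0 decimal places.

CL = k × Vd = 0.01910 × 403 = 7.697 L/h
At steady state, infusion rate R₀ = Css × CL = 14.9 × 7.697 = 114.7 mg/h

115 mg/h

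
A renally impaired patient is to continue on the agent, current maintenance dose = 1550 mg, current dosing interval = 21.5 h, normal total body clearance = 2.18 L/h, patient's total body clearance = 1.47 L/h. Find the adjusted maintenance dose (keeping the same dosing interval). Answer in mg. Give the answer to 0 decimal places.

To keep the same average steady-state level, dosing rate must scale with clearance.
CL ratio = 1.47 / 2.18 = 0.6743
New dose (same interval) = 1550 × 0.6743 = 1045 mg

1045 mg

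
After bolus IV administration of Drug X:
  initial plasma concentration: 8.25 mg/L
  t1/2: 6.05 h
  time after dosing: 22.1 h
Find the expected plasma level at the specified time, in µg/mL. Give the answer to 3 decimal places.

0.656 µg/mL

k = ln2 / t½ = 0.693147 / 6.05 = 0.1146 h⁻¹
C = C₀ · e^(−k·t) = 8.250 × e^(−0.1146 × 22.1)
  = 8.250 × 0.07945 = 0.6555 mg/L
(0.6555 mg/L = 0.6555 µg/mL)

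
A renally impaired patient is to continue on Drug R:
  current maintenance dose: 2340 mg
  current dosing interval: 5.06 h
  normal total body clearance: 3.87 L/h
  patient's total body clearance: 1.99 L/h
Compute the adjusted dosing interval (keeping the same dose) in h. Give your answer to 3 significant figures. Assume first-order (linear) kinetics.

9.84 h

To keep the same average steady-state level, dosing rate must scale with clearance.
CL ratio = 1.99 / 3.87 = 0.5142
New interval (same dose) = 5.06 / 0.5142 = 9.841 h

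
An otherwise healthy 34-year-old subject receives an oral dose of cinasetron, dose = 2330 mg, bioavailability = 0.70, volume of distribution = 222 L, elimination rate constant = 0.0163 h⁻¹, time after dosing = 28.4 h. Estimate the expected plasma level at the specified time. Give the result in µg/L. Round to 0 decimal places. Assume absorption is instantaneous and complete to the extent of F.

Amount reaching circulation = F × Dose = 0.70 × 2330 = 1631 mg
C₀ = F·Dose / Vd = 1631 / 222 = 7.347 mg/L
C = C₀ · e^(−k·t) = 7.347 × e^(−0.01630 × 28.4)
  = 7.347 × 0.6294 = 4.624 mg/L
Convert: 4.624 mg/L × 1000 = 4624 µg/L

4624 µg/L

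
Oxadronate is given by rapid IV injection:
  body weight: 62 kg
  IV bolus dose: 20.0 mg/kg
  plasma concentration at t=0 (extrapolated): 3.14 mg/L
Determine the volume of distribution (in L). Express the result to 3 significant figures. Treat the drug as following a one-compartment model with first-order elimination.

Dose = 20.0 × 62 = 1240 mg
Vd = Dose / C₀ = 1240 / 3.14 = 394.9 L

395 L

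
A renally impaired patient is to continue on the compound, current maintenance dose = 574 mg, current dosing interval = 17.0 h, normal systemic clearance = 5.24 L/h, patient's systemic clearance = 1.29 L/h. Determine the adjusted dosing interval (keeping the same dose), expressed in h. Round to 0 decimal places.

To keep the same average steady-state level, dosing rate must scale with clearance.
CL ratio = 1.29 / 5.24 = 0.2462
New interval (same dose) = 17.0 / 0.2462 = 69.05 h

69 h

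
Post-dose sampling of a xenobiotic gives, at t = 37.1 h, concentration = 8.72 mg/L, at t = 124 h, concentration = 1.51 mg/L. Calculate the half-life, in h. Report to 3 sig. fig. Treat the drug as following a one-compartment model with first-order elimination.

k = ln(C₁/C₂) / (t₂ − t₁) = ln(8.72/1.51) / (124 − 37.1)
  = 1.754 / 86.90 = 0.02018 h⁻¹
t½ = ln2 / k = 0.693147 / 0.02018 = 34.35 h

34.4 h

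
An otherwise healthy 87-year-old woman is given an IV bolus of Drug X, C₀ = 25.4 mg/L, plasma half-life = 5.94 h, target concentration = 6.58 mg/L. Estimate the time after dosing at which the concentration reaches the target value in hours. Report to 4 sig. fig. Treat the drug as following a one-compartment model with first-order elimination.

k = ln2 / t½ = 0.693147 / 5.94 = 0.1167 h⁻¹
t = ln(C₀ / C) / k = ln(25.40 / 6.58) / 0.1167
  = ln(3.860) / 0.1167 = 1.351 / 0.1167 = 11.58 h

11.58 h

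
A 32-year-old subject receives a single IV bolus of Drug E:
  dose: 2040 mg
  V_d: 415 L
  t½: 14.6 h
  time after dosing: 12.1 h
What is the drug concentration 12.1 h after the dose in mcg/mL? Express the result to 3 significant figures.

C₀ = Dose / Vd = 2040 / 415 = 4.916 mg/L
k = ln2 / t½ = 0.693147 / 14.6 = 0.04748 h⁻¹
C = C₀ · e^(−k·t) = 4.916 × e^(−0.04748 × 12.1)
  = 4.916 × 0.5630 = 2.768 mg/L
(2.768 mg/L = 2.768 mcg/mL)

2.77 mcg/mL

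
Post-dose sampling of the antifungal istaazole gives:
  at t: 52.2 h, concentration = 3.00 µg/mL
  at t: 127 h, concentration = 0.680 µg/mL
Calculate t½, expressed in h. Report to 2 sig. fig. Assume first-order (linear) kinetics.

35 h

k = ln(C₁/C₂) / (t₂ − t₁) = ln(3.00/0.680) / (127 − 52.2)
  = 1.484 / 74.80 = 0.01984 h⁻¹
t½ = ln2 / k = 0.693147 / 0.01984 = 34.94 h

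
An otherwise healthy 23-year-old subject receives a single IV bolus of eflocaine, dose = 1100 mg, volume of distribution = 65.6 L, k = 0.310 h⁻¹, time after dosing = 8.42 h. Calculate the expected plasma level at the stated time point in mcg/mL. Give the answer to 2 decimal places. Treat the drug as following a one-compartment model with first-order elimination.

1.23 mcg/mL

C₀ = Dose / Vd = 1100 / 65.6 = 16.77 mg/L
C = C₀ · e^(−k·t) = 16.77 × e^(−0.3100 × 8.42)
  = 16.77 × 0.07352 = 1.233 mg/L
(1.233 mg/L = 1.233 mcg/mL)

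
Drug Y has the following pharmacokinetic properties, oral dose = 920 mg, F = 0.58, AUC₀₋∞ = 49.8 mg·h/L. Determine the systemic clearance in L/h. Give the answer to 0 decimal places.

CL = F·Dose / AUC = 0.58 × 920 / 49.8 = 10.71 L/h

11 L/h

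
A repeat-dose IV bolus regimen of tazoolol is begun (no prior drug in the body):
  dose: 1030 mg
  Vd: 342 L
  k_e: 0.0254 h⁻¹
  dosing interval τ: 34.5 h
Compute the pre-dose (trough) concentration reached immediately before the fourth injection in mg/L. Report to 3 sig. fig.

1.99 mg/L

C₀ per dose = Dose / Vd = 1030 / 342 = 3.012 mg/L
Fraction remaining after one interval: r = e^(−kτ) = e^(−0.02540 × 34.5) = 0.4163
Before dose 4, 3 doses have been given (aged 1τ, 2τ, 3τ).
C_trough = C₀ × (r + r² + … + r^3) = C₀ × r(1−r^3)/(1−r)
        = 3.012 × 0.4163 × (1 − 0.07215) / (1 − 0.4163) = 1.993 mg/L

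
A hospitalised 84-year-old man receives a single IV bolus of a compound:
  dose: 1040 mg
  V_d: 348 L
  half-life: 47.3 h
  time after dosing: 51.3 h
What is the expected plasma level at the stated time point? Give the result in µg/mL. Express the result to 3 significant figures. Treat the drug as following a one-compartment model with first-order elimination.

1.41 µg/mL

C₀ = Dose / Vd = 1040 / 348 = 2.989 mg/L
k = ln2 / t½ = 0.693147 / 47.3 = 0.01465 h⁻¹
C = C₀ · e^(−k·t) = 2.989 × e^(−0.01465 × 51.3)
  = 2.989 × 0.4716 = 1.410 mg/L
(1.410 mg/L = 1.410 µg/mL)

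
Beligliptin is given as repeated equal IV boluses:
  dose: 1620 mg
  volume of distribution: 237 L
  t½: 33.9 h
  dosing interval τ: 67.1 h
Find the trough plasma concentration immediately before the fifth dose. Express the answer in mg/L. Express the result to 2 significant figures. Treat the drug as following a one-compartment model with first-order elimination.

C₀ per dose = Dose / Vd = 1620 / 237 = 6.835 mg/L
k = ln2 / t½ = 0.693147 / 33.9 = 0.02045 h⁻¹
Fraction remaining after one interval: r = e^(−kτ) = e^(−0.02045 × 67.1) = 0.2535
Before dose 5, 4 doses have been given (aged 1τ, 2τ, 3τ, 4τ).
C_trough = C₀ × (r + r² + … + r^4) = C₀ × r(1−r^4)/(1−r)
        = 6.835 × 0.2535 × (1 − 0.004130) / (1 − 0.2535) = 2.311 mg/L

2.3 mg/L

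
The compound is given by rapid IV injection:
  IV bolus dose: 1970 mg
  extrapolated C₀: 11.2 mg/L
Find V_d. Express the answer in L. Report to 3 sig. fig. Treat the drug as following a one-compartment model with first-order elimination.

Vd = Dose / C₀ = 1970 / 11.2 = 175.9 L

176 L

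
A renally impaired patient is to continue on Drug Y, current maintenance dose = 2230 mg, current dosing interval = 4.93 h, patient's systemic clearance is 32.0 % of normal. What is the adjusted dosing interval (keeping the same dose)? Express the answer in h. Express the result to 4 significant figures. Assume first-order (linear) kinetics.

15.41 h

To keep the same average steady-state level, dosing rate must scale with clearance.
CL ratio = 32.0 / 100 = 0.3200
New interval (same dose) = 4.93 / 0.3200 = 15.41 h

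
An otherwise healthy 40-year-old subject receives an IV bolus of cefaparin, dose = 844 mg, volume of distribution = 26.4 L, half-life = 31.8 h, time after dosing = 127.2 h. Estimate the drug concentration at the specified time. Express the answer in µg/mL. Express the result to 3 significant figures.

C₀ = Dose / Vd = 844.0 / 26.4 = 31.97 mg/L
k = ln2 / t½ = 0.693147 / 31.8 = 0.02180 h⁻¹
t / t½ = 127.2 / 31.8 = 4 half-lives
C = C₀ × (1/2)^4 = 31.97 × 0.06250 = 1.998 mg/L
(1.998 mg/L = 1.998 µg/mL)

2.00 µg/mL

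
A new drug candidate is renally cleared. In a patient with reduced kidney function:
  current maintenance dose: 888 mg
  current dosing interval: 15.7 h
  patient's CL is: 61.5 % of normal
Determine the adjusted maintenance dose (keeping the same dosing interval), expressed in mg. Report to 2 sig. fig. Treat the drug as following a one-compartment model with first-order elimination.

To keep the same average steady-state level, dosing rate must scale with clearance.
CL ratio = 61.5 / 100 = 0.6150
New dose (same interval) = 888 × 0.6150 = 546.1 mg

550 mg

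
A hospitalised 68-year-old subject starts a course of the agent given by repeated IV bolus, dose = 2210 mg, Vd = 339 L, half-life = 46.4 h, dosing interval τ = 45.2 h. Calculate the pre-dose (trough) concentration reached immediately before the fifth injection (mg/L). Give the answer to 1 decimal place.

6.3 mg/L

C₀ per dose = Dose / Vd = 2210 / 339 = 6.519 mg/L
k = ln2 / t½ = 0.693147 / 46.4 = 0.01494 h⁻¹
Fraction remaining after one interval: r = e^(−kτ) = e^(−0.01494 × 45.2) = 0.5090
Before dose 5, 4 doses have been given (aged 1τ, 2τ, 3τ, 4τ).
C_trough = C₀ × (r + r² + … + r^4) = C₀ × r(1−r^4)/(1−r)
        = 6.519 × 0.5090 × (1 − 0.06712) / (1 − 0.5090) = 6.304 mg/L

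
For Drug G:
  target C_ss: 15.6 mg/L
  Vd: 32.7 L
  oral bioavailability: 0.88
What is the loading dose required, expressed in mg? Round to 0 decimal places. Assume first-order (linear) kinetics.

LD = Css × Vd / F = 15.6 × 32.7 / 0.88 = 579.7 mg

580 mg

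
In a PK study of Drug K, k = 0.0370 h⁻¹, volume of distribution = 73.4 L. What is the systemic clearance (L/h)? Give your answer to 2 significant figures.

CL = k × Vd = 0.0370 × 73.4 = 2.716 L/h

2.7 L/h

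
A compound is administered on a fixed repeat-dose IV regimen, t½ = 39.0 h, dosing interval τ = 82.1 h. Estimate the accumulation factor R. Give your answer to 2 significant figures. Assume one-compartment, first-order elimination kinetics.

1.3

k = ln2 / t½ = 0.693147 / 39.0 = 0.01777 h⁻¹
e^(−kτ) = e^(−0.01777 × 82.1) = 0.2325
Accumulation ratio R = 1 / (1 − e^(−kτ)) = 1 / (1 − 0.2325) = 1.303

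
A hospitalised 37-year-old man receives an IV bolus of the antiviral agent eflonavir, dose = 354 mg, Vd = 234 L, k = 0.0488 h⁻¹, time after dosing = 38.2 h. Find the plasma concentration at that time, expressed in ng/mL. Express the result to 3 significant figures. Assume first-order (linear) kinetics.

C₀ = Dose / Vd = 354.0 / 234 = 1.513 mg/L
C = C₀ · e^(−k·t) = 1.513 × e^(−0.04880 × 38.2)
  = 1.513 × 0.1550 = 0.2345 mg/L
Convert: 0.2345 mg/L × 1000 = 234.5 ng/mL

235 ng/mL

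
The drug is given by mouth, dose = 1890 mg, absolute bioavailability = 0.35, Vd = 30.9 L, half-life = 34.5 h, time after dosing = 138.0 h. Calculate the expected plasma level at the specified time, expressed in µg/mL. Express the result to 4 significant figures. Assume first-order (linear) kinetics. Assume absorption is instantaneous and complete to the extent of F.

Amount reaching circulation = F × Dose = 0.35 × 1890 = 661.5 mg
C₀ = F·Dose / Vd = 661.5 / 30.9 = 21.41 mg/L
k = ln2 / t½ = 0.693147 / 34.5 = 0.02009 h⁻¹
t / t½ = 138.0 / 34.5 = 4 half-lives
C = C₀ × (1/2)^4 = 21.41 × 0.06250 = 1.338 mg/L
(1.338 mg/L = 1.338 µg/mL)

1.338 µg/mL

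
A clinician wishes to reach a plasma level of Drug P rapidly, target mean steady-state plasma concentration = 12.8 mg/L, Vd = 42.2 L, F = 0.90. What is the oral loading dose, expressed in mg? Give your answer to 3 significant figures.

600 mg

LD = Css × Vd / F = 12.8 × 42.2 / 0.90 = 600.2 mg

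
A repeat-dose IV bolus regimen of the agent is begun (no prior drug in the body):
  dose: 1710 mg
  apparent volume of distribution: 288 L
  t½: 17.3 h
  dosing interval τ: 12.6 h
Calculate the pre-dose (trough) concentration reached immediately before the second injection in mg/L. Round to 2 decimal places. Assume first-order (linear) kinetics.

C₀ per dose = Dose / Vd = 1710 / 288 = 5.938 mg/L
k = ln2 / t½ = 0.693147 / 17.3 = 0.04007 h⁻¹
Fraction remaining after one interval: r = e^(−kτ) = e^(−0.04007 × 12.6) = 0.6036
Before dose 2, 1 dose has been given (aged 1τ).
C_trough = C₀ × r = 5.938 × 0.6036 = 3.584 mg/L

3.58 mg/L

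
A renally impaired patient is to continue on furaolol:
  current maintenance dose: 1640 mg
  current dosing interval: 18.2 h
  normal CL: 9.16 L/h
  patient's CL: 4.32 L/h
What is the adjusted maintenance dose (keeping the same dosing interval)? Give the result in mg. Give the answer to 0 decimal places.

To keep the same average steady-state level, dosing rate must scale with clearance.
CL ratio = 4.32 / 9.16 = 0.4716
New dose (same interval) = 1640 × 0.4716 = 773.4 mg

773 mg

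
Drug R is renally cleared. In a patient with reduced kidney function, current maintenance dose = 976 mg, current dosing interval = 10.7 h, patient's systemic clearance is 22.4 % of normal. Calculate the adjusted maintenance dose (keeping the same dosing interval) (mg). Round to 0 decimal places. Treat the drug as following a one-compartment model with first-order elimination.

219 mg

To keep the same average steady-state level, dosing rate must scale with clearance.
CL ratio = 22.4 / 100 = 0.2240
New dose (same interval) = 976 × 0.2240 = 218.6 mg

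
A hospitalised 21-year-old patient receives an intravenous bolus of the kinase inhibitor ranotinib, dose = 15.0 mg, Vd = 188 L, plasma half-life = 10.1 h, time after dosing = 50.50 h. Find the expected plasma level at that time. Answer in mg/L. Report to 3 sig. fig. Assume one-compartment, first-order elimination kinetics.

C₀ = Dose / Vd = 15.00 / 188 = 0.07979 mg/L
k = ln2 / t½ = 0.693147 / 10.1 = 0.06863 h⁻¹
t / t½ = 50.50 / 10.1 = 5 half-lives
C = C₀ × (1/2)^5 = 0.07979 × 0.03125 = 0.002493 mg/L

0.00249 mg/L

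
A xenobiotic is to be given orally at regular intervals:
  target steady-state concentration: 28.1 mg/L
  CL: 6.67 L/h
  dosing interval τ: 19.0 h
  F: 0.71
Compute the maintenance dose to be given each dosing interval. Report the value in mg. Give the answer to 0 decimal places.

5016 mg

At steady state, F × (Dose/τ) = Css × CL.
Dose = Css × CL × τ / F = 28.1 × 6.670 × 19.0 / 0.71 = 5016 mg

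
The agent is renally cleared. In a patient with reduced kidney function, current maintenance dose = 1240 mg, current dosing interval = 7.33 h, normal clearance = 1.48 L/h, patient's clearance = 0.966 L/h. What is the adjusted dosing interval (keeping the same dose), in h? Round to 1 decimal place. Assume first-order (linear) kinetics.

11.2 h

To keep the same average steady-state level, dosing rate must scale with clearance.
CL ratio = 0.966 / 1.48 = 0.6527
New interval (same dose) = 7.33 / 0.6527 = 11.23 h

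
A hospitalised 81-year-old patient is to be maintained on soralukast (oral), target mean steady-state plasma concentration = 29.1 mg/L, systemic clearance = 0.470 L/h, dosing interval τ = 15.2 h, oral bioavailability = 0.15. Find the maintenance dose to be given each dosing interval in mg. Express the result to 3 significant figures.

At steady state, F × (Dose/τ) = Css × CL.
Dose = Css × CL × τ / F = 29.1 × 0.4700 × 15.2 / 0.15 = 1386 mg

1390 mg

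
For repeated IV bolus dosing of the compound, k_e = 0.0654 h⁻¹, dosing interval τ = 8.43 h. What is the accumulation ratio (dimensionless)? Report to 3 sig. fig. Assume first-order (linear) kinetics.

e^(−kτ) = e^(−0.06540 × 8.43) = 0.5762
Accumulation ratio R = 1 / (1 − e^(−kτ)) = 1 / (1 − 0.5762) = 2.360

2.36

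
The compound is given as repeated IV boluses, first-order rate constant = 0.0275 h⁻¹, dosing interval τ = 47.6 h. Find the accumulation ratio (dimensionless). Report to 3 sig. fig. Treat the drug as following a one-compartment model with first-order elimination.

1.37

e^(−kτ) = e^(−0.02750 × 47.6) = 0.2701
Accumulation ratio R = 1 / (1 − e^(−kτ)) = 1 / (1 − 0.2701) = 1.370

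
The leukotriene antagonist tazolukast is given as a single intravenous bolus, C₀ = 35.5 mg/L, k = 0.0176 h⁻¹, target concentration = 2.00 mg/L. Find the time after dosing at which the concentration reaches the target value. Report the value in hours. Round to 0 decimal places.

t = ln(C₀ / C) / k = ln(35.50 / 2.00) / 0.01760
  = ln(17.75) / 0.01760 = 2.876 / 0.01760 = 163.4 h

163 h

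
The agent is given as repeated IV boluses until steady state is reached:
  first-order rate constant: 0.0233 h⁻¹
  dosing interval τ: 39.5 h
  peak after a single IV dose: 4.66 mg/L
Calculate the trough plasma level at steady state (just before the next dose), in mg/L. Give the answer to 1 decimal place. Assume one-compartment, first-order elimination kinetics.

3.1 mg/L

e^(−kτ) = e^(−0.02330 × 39.5) = 0.3984
Accumulation ratio R = 1 / (1 − e^(−kτ)) = 1 / (1 − 0.3984) = 1.662
Steady-state trough = C₀ × R × e^(−kτ) = 4.66 × 1.662 × 0.3984 = 3.086 mg/L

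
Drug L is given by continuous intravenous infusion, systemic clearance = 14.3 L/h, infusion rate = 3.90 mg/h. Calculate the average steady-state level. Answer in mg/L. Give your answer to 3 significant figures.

0.273 mg/L

At steady state Css = R₀ / CL = 3.90 / 14.30 = 0.2727 mg/L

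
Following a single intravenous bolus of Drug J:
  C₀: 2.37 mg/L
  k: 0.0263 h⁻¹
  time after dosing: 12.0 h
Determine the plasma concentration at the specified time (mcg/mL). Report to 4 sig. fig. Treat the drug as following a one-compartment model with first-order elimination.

C = C₀ · e^(−k·t) = 2.370 × e^(−0.02630 × 12.0)
  = 2.370 × 0.7294 = 1.729 mg/L
(1.729 mg/L = 1.729 mcg/mL)

1.729 mcg/mL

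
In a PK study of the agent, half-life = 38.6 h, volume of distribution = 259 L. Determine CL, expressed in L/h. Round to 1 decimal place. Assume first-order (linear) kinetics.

k = ln2 / t½ = 0.693147 / 38.6 = 0.01796 h⁻¹
CL = k × Vd = 0.01796 × 259 = 4.652 L/h

4.7 L/h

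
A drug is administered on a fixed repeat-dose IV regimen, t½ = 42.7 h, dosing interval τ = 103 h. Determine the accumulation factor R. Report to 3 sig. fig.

1.23

k = ln2 / t½ = 0.693147 / 42.7 = 0.01623 h⁻¹
e^(−kτ) = e^(−0.01623 × 103) = 0.1879
Accumulation ratio R = 1 / (1 − e^(−kτ)) = 1 / (1 − 0.1879) = 1.231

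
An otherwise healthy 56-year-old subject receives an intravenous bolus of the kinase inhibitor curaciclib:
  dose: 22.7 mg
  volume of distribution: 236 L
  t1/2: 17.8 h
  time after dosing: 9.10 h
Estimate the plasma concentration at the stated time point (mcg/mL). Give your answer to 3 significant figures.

0.0675 mcg/mL

C₀ = Dose / Vd = 22.70 / 236 = 0.09619 mg/L
k = ln2 / t½ = 0.693147 / 17.8 = 0.03894 h⁻¹
C = C₀ · e^(−k·t) = 0.09619 × e^(−0.03894 × 9.10)
  = 0.09619 × 0.7016 = 0.06749 mg/L
(0.06749 mg/L = 0.06749 mcg/mL)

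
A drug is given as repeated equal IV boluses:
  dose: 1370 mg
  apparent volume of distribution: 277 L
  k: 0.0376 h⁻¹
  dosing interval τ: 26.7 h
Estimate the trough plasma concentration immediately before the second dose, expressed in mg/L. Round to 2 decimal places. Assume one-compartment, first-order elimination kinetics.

1.81 mg/L

C₀ per dose = Dose / Vd = 1370 / 277 = 4.946 mg/L
Fraction remaining after one interval: r = e^(−kτ) = e^(−0.03760 × 26.7) = 0.3664
Before dose 2, 1 dose has been given (aged 1τ).
C_trough = C₀ × r = 4.946 × 0.3664 = 1.812 mg/L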